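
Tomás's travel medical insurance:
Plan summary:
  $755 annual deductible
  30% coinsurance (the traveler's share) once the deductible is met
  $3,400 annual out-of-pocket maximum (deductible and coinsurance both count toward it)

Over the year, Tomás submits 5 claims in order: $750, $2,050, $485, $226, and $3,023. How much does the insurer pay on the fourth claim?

Claim 1 — $750: entire amount goes to the deductible. Traveler pays $750; OOP now $750. Insurer: $750 − $750 = $0.
Claim 2 — $2,050: $5 to deductible, leaving $2,045; coinsurance $2,045 × 30% = $613.50. Traveler pays $618.50; OOP now $1,368.50. Insurer: $2,050 − $618.50 = $1,431.50.
Claim 3 — $485: deductible met; 30% of $485 = $145.50. Cost to traveler: $145.50. OOP to date $1,514. Insurer: $485 − $145.50 = $339.50.
Claim 4 — $226: 30% coinsurance on $226 = $67.80. Traveler pays $67.80; OOP now $1,581.80. Plan pays $226 − $67.80 = $158.20.

$158.20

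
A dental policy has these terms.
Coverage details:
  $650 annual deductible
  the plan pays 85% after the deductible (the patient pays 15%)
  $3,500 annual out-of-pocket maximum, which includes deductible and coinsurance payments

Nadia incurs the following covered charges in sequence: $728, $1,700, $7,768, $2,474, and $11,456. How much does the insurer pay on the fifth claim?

$10,409

Bill 1, $728: $650 to deductible, leaving $78; patient's 15% is $11.70. Patient pays $661.70; OOP now $661.70. Insurer: $728 − $661.70 = $66.30.
Bill 2, $1,700: deductible met; 15% of $1,700 = $255. Patient pays $255; OOP now $916.70. Insurer: $1,700 − $255 = $1,445.
Bill 3, $7,768: deductible already satisfied, so patient's share is 15% × $7,768 = $1,165.20. Patient owes $1,165.20 (running OOP $2,081.90). Plan pays $7,768 − $1,165.20 = $6,602.80.
Bill 4, $2,474: deductible already satisfied, so patient's share is 15% × $2,474 = $371.10. Patient owes $371.10 (running OOP $2,453). Insurer: $2,474 − $371.10 = $2,102.90.
Bill 5, $11,456: deductible already satisfied, so patient's share is 15% × $11,456 = $1,718.40. That would push OOP to $4,171.40, over the $3,500 cap, so patient pays $3,500 − $2,453 = $1,047. Plan pays $11,456 − $1,047 = $10,409.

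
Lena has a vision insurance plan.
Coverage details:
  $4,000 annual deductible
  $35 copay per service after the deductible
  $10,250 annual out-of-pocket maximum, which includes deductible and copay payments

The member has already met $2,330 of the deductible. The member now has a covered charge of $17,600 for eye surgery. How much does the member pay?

Deductible still to meet: $4,000 − $2,330 = $1,670.
That leaves $17,600 − $1,670 = $15,930 for the copay.
Copay on this service: $35.
That puts the member's cost at $1,670 + $35 = $1,705 before any cap.
Cumulative spending $2,330 + $1,705 = $4,035 stays under the $10,250 maximum.

$1,705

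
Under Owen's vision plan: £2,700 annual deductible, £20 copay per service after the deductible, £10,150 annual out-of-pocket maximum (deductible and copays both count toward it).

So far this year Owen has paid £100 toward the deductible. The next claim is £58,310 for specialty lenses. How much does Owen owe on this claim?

£2,620

£100 of the £2,700 deductible is already met, leaving £2,600.
That leaves £58,310 − £2,600 = £55,710 for the copay.
Copay on this service: £20.
So the member owes £2,600 + £20 = £2,620 before any cap.
Total out-of-pocket so far would be £100 + £2,620 = £2,720, below the £10,150 cap — no reduction.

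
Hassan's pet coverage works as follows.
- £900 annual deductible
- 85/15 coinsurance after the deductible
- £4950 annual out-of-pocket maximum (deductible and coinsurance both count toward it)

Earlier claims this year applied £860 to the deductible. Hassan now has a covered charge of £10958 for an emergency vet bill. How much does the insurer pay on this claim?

£860 of the £900 deductible is already met, leaving £40.
The remaining £10918 (= £10958 − £40) moves to coinsurance.
Coinsurance: £10918 × 15% = £1637.70.
So the owner owes £40 + £1637.70 = £1677.70 before any cap.
Total out-of-pocket so far would be £860 + £1677.70 = £2537.70, below the £4950 cap — no reduction.
Insurer pays the balance: £10958 − £1677.70 = £9280.30.

£9280.30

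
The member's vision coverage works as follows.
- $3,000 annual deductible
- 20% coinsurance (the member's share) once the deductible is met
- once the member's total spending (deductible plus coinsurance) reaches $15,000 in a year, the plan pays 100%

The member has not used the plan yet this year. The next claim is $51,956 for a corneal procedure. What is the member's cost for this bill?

$12,791.20

Nothing has been paid toward the $3,000 deductible, so the first $3,000 of this charge is applied there.
That leaves $51,956 − $3,000 = $48,956 for coinsurance.
Member's 20% share of $48,956 is $9,791.20.
So the member owes $3,000 + $9,791.20 = $12,791.20 before any cap.
Cumulative spending $0 + $12,791.20 = $12,791.20 stays under the $15,000 maximum.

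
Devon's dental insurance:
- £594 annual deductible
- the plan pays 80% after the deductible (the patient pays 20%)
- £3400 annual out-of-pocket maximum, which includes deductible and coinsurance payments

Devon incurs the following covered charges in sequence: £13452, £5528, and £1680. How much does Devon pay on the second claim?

Claim 1 (£13452): deductible takes £594, £12858 remains; patient's 20% is £2571.60. Cost to patient: £3165.60. OOP to date £3165.60.
Claim 2 (£5528): 20% coinsurance on £5528 = £1105.60. Adding that to £3165.60 gives £4271.20, past the £3400 cap; patient pays only £3400 − £3165.60 = £234.40.

£234.40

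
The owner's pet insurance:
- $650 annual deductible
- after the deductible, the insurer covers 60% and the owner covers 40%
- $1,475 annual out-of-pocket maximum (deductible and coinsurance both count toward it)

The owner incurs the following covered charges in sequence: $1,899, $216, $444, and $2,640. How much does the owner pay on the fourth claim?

Claim 1 ($1,899): $650 finishes the deductible; $1,249 goes to coinsurance; 40% of $1,249 = $499.60. Cost to owner: $1,149.60. OOP to date $1,149.60.
Claim 2 ($216): deductible already satisfied, so owner's share is 40% × $216 = $86.40. Owner pays $86.40; OOP now $1,236.
Claim 3 ($444): deductible met; 40% of $444 = $177.60. Cost to owner: $177.60. OOP to date $1,413.60.
Claim 4 ($2,640): deductible met; 40% of $2,640 = $1,056. Adding that to $1,413.60 gives $2,469.60, past the $1,475 cap; owner pays only $1,475 − $1,413.60 = $61.40.

$61.40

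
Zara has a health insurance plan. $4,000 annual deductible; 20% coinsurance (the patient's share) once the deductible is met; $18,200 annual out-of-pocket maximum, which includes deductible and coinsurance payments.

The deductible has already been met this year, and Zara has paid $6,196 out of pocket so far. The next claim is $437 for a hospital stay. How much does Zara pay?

The deductible is already satisfied, so the full bill goes to coinsurance.
Patient's 20% share of $437 is $87.40.
Cumulative spending $6,196 + $87.40 = $6,283.40 stays under the $18,200 maximum.

$87.40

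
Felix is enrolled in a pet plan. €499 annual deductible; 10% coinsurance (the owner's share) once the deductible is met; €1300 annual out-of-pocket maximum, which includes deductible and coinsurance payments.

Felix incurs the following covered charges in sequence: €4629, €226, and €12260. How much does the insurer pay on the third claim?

Bill 1, €4629: €499 to deductible, leaving €4130; coinsurance €4130 × 10% = €413. Cost to owner: €912. OOP to date €912. Insurer: €4629 − €912 = €3717.
Bill 2, €226: 10% coinsurance on €226 = €22.60. Owner owes €22.60 (running OOP €934.60). Plan pays €226 − €22.60 = €203.40.
Bill 3, €12260: deductible met; 10% of €12260 = €1226. OOP would hit €2160.60 > €1300, so the cap limits the owner to €1300 − €934.60 = €365.40. Insurer: €12260 − €365.40 = €11894.60.

€11894.60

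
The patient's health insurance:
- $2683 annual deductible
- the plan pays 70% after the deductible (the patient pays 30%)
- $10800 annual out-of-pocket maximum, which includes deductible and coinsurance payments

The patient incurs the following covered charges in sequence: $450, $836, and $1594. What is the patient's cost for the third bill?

Claim 1 ($450): all of it applies to the deductible. Patient pays $450; OOP now $450.
Claim 2 ($836): all of it applies to the deductible. Patient owes $836 (running OOP $1286).
Claim 3 ($1594): $1397 to deductible, leaving $197; coinsurance $197 × 30% = $59.10. Cost to patient: $1456.10. OOP to date $2742.10.

$1456.10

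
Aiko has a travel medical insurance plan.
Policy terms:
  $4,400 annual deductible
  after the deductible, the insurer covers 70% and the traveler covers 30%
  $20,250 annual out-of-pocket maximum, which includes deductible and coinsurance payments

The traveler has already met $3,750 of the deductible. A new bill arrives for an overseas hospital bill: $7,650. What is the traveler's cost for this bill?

Remaining deductible: $4,400 − $3,750 = $650.
That leaves $7,650 − $650 = $7,000 for coinsurance.
Coinsurance: $7,000 × 30% = $2,100.
That puts the traveler's cost at $650 + $2,100 = $2,750 before any cap.
Cumulative spending $3,750 + $2,750 = $6,500 stays under the $20,250 maximum.

$2,750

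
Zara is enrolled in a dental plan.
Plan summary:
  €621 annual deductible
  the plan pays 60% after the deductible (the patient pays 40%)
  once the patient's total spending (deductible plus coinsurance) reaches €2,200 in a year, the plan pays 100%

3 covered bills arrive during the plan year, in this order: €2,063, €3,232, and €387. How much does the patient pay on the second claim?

€1,002.20

Claim 1 — €2,063: €621 to deductible, leaving €1,442; 40% of €1,442 = €576.80. Cost to patient: €1,197.80. OOP to date €1,197.80.
Claim 2 — €3,232: deductible met; 40% of €3,232 = €1,292.80. That would push OOP to €2,490.60, over the €2,200 cap, so patient pays €2,200 − €1,197.80 = €1,002.20.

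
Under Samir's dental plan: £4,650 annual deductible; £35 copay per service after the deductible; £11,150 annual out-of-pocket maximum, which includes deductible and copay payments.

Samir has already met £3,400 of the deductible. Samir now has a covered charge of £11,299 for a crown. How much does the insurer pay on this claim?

Remaining deductible: £4,650 − £3,400 = £1,250.
That leaves £11,299 − £1,250 = £10,049 for the copay.
Copay on this service: £35.
So the patient owes £1,250 + £35 = £1,285 before any cap.
Cumulative spending £3,400 + £1,285 = £4,685 stays under the £11,150 maximum.
Insurer pays the balance: £11,299 − £1,285 = £10,014.

£10,014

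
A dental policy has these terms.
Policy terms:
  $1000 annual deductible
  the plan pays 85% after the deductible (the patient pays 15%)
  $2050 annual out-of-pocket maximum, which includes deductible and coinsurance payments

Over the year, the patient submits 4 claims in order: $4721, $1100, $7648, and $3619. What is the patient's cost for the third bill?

Claim 1 ($4721): deductible takes $1000, $3721 remains; patient's 15% is $558.15. Cost to patient: $1558.15. OOP to date $1558.15.
Claim 2 ($1100): deductible already satisfied, so patient's share is 15% × $1100 = $165. Cost to patient: $165. OOP to date $1723.15.
Claim 3 ($7648): deductible already satisfied, so patient's share is 15% × $7648 = $1147.20. Adding that to $1723.15 gives $2870.35, past the $2050 cap; patient pays only $2050 − $1723.15 = $326.85.

$326.85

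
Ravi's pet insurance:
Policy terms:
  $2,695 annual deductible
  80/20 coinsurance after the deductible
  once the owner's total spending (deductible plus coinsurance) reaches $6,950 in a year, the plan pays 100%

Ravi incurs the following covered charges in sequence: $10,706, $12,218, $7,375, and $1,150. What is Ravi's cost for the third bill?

$209.20

Claim 1 ($10,706): deductible takes $2,695, $8,011 remains; coinsurance $8,011 × 20% = $1,602.20. Owner pays $4,297.20; OOP now $4,297.20.
Claim 2 ($12,218): 20% coinsurance on $12,218 = $2,443.60. Owner pays $2,443.60; OOP now $6,740.80.
Claim 3 ($7,375): deductible already satisfied, so owner's share is 20% × $7,375 = $1,475. Adding that to $6,740.80 gives $8,215.80, past the $6,950 cap; owner pays only $6,950 − $6,740.80 = $209.20.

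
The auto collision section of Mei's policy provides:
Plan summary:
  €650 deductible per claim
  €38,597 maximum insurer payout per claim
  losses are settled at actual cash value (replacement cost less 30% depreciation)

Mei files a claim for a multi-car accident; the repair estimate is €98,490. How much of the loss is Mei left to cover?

€59,893

At 30% depreciation, ACV = €98,490 − €29,547 = €68,943.
After the deductible, €68,943 − €650 = €68,293 remains.
Since €68,293 > €38,597, the payout is capped at €38,597.
Driver's share is the uncovered remainder: €98,490 − €38,597 = €59,893.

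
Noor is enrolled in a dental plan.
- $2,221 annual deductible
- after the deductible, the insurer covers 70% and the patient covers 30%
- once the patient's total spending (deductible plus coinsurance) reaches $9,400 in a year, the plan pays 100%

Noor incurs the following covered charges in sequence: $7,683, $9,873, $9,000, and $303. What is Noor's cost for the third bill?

$2,578.50

Claim 1 — $7,683: $2,221 finishes the deductible; $5,462 goes to coinsurance; 30% of $5,462 = $1,638.60. Patient pays $3,859.60; OOP now $3,859.60.
Claim 2 — $9,873: deductible already satisfied, so patient's share is 30% × $9,873 = $2,961.90. Patient owes $2,961.90 (running OOP $6,821.50).
Claim 3 — $9,000: deductible already satisfied, so patient's share is 30% × $9,000 = $2,700. That would push OOP to $9,521.50, over the $9,400 cap, so patient pays $9,400 − $6,821.50 = $2,578.50.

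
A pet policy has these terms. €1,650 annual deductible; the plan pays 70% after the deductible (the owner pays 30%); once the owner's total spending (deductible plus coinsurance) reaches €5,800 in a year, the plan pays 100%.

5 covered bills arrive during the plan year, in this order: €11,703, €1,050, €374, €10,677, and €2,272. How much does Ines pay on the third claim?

Claim 1 (€11,703): €1,650 finishes the deductible; €10,053 goes to coinsurance; owner's 30% is €3,015.90. Owner pays €4,665.90; OOP now €4,665.90.
Claim 2 (€1,050): deductible met; 30% of €1,050 = €315. Cost to owner: €315. OOP to date €4,980.90.
Claim 3 (€374): 30% coinsurance on €374 = €112.20. Owner owes €112.20 (running OOP €5,093.10).

€112.20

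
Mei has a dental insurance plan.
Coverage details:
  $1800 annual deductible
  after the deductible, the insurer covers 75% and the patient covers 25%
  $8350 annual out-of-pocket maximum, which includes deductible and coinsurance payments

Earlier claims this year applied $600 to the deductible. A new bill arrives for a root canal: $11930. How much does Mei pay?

Deductible still to meet: $1800 − $600 = $1200.
The remaining $10730 (= $11930 − $1200) moves to coinsurance.
Coinsurance: $10730 × 25% = $2682.50.
Patient responsibility before any cap: $1200 + $2682.50 = $3882.50.
Cumulative spending $600 + $3882.50 = $4482.50 stays under the $8350 maximum.

$3882.50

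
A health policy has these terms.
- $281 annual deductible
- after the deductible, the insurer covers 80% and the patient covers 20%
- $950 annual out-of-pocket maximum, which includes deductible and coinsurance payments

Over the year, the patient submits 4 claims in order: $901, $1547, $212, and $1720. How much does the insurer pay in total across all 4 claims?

Bill 1, $901: $281 finishes the deductible; $620 goes to coinsurance; patient's 20% is $124. Patient owes $405 (running OOP $405). Insurer: $901 − $405 = $496.
Bill 2, $1547: deductible already satisfied, so patient's share is 20% × $1547 = $309.40. Patient pays $309.40; OOP now $714.40. Plan pays $1547 − $309.40 = $1237.60.
Bill 3, $212: deductible met; 20% of $212 = $42.40. Patient owes $42.40 (running OOP $756.80). Plan pays $212 − $42.40 = $169.60.
Bill 4, $1720: deductible already satisfied, so patient's share is 20% × $1720 = $344. OOP would hit $1100.80 > $950, so the cap limits the patient to $950 − $756.80 = $193.20. Insurer: $1720 − $193.20 = $1526.80.
Insurer total: $496 + $1237.60 + $169.60 + $1526.80 = $3430.

$3430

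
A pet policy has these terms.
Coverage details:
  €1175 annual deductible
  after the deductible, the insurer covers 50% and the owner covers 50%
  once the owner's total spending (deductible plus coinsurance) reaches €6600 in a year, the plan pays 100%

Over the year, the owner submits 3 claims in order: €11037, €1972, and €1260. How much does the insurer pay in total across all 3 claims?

€7669

#1 (€11037): deductible takes €1175, €9862 remains; owner's 50% is €4931. Owner owes €6106 (running OOP €6106). Insurer: €11037 − €6106 = €4931.
#2 (€1972): deductible already satisfied, so owner's share is 50% × €1972 = €986. Adding that to €6106 gives €7092, past the €6600 cap; owner pays only €6600 − €6106 = €494. Plan pays €1972 − €494 = €1478.
#3 (€1260): 50% coinsurance on €1260 = €630. OOP would hit €7230 > €6600, so the cap limits the owner to €6600 − €6600 = €0. Insurer: €1260 − €0 = €1260.
Insurer total: €4931 + €1478 + €1260 = €7669.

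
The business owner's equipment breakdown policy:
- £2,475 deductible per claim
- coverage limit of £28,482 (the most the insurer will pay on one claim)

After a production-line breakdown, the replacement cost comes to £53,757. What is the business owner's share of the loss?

Subtract the deductible: £53,757 − £2,475 = £51,282.
£51,282 exceeds the £28,482 limit, so the insurer pays the limit: £28,482.
Business owner's share is the uncovered remainder: £53,757 − £28,482 = £25,275.

£25,275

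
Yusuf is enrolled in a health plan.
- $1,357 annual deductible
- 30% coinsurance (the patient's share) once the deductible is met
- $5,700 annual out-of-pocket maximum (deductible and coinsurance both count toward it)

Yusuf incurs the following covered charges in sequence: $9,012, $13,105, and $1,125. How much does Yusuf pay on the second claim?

Claim 1 ($9,012): $1,357 to deductible, leaving $7,655; patient's 30% is $2,296.50. Patient pays $3,653.50; OOP now $3,653.50.
Claim 2 ($13,105): 30% coinsurance on $13,105 = $3,931.50. OOP would hit $7,585 > $5,700, so the cap limits the patient to $5,700 − $3,653.50 = $2,046.50.

$2,046.50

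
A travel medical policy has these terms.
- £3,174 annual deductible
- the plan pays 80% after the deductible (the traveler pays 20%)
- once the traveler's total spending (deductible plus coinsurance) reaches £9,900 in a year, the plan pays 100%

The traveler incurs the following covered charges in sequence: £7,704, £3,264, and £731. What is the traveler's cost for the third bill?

£146.20

Claim 1 — £7,704: £3,174 to deductible, leaving £4,530; 20% of £4,530 = £906. Traveler pays £4,080; OOP now £4,080.
Claim 2 — £3,264: deductible met; 20% of £3,264 = £652.80. Traveler owes £652.80 (running OOP £4,732.80).
Claim 3 — £731: deductible met; 20% of £731 = £146.20. Cost to traveler: £146.20. OOP to date £4,879.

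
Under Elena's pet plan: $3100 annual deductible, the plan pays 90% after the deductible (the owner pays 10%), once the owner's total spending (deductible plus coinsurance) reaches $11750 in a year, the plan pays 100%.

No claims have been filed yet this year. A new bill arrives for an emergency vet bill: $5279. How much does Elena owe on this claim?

$3317.90

Nothing has been paid toward the $3100 deductible, so the first $3100 of this charge is applied there.
That leaves $5279 − $3100 = $2179 for coinsurance.
10% of $2179 = $217.90 falls to the owner.
That puts the owner's cost at $3100 + $217.90 = $3317.90 before any cap.
Total out-of-pocket so far would be $0 + $3317.90 = $3317.90, below the $11750 cap — no reduction.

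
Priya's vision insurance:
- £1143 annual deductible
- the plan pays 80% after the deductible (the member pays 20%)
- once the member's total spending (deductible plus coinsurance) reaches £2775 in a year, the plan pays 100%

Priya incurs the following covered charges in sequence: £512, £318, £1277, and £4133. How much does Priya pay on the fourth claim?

#1 (£512): all of it applies to the deductible. Cost to member: £512. OOP to date £512.
#2 (£318): entire amount goes to the deductible. Member pays £318; OOP now £830.
#3 (£1277): deductible takes £313, £964 remains; coinsurance £964 × 20% = £192.80. Member pays £505.80; OOP now £1335.80.
#4 (£4133): deductible met; 20% of £4133 = £826.60. Member owes £826.60 (running OOP £2162.40).

£826.60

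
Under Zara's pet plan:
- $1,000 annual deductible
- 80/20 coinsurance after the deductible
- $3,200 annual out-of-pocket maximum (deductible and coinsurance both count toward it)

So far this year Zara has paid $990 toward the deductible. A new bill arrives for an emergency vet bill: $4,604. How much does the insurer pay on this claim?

Remaining deductible: $1,000 − $990 = $10.
That leaves $4,604 − $10 = $4,594 for coinsurance.
Coinsurance: $4,594 × 20% = $918.80.
So the owner owes $10 + $918.80 = $928.80 before any cap.
Year-to-date out-of-pocket becomes $990 + $928.80 = $1,918.80, still under the $3,200 maximum, so no cap applies.
Insurer pays the balance: $4,604 − $928.80 = $3,675.20.

$3,675.20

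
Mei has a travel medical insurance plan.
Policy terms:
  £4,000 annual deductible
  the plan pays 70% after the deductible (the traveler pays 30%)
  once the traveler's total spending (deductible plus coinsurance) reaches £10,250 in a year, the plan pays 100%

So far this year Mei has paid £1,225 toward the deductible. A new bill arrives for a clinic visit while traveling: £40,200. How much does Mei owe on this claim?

£9,025

£1,225 of the £4,000 deductible is already met, leaving £2,775.
After the £2,775 deductible portion, £40,200 − £2,775 = £37,425 is subject to coinsurance.
Traveler's 30% share of £37,425 is £11,227.50.
So the traveler owes £2,775 + £11,227.50 = £14,002.50 before any cap.
Adding £14,002.50 to the £1,225 already spent would give £15,227.50, which exceeds the £10,250 cap; the traveler pays just £10,250 − £1,225 = £9,025.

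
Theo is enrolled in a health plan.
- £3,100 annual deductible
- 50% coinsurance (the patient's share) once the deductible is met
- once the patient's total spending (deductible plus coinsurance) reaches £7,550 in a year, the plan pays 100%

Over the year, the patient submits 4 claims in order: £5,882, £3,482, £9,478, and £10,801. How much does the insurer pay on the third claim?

#1 (£5,882): deductible takes £3,100, £2,782 remains; 50% of £2,782 = £1,391. Cost to patient: £4,491. OOP to date £4,491. Insurer: £5,882 − £4,491 = £1,391.
#2 (£3,482): deductible met; 50% of £3,482 = £1,741. Patient owes £1,741 (running OOP £6,232). Insurer: £3,482 − £1,741 = £1,741.
#3 (£9,478): deductible met; 50% of £9,478 = £4,739. Adding that to £6,232 gives £10,971, past the £7,550 cap; patient pays only £7,550 − £6,232 = £1,318. Plan pays £9,478 − £1,318 = £8,160.

£8,160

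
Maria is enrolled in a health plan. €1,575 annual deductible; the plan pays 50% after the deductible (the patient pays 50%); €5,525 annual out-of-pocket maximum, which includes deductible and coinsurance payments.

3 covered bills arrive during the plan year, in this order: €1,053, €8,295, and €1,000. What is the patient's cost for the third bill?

Bill 1, €1,053: all of it applies to the deductible. Patient pays €1,053; OOP now €1,053.
Bill 2, €8,295: deductible takes €522, €7,773 remains; 50% of €7,773 = €3,886.50. Patient owes €4,408.50 (running OOP €5,461.50).
Bill 3, €1,000: deductible already satisfied, so patient's share is 50% × €1,000 = €500. Adding that to €5,461.50 gives €5,961.50, past the €5,525 cap; patient pays only €5,525 − €5,461.50 = €63.50.

€63.50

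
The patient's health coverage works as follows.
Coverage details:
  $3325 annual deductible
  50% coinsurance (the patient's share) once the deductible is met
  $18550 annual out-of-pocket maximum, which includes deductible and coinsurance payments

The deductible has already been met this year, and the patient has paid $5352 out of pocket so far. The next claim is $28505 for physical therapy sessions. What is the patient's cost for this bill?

$13198

With the deductible met, the entire $28505 is subject to coinsurance.
50% of $28505 = $14252.50 falls to the patient.
That would bring total out-of-pocket to $19604.50, past the $18550 cap. The patient is capped at $18550 − $5352 = $13198 on this claim.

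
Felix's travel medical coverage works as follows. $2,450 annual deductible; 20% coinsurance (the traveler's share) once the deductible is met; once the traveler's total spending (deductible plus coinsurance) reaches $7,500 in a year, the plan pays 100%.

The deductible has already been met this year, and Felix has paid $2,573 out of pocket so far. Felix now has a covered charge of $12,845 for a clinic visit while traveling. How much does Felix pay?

$2,569

The deductible is already satisfied, so the full bill goes to coinsurance.
Traveler's 20% share of $12,845 is $2,569.
Cumulative spending $2,573 + $2,569 = $5,142 stays under the $7,500 maximum.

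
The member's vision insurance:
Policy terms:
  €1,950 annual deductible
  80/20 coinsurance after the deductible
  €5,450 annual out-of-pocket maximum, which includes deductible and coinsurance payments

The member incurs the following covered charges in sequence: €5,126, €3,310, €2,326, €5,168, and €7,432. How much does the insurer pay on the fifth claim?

Bill 1, €5,126: €1,950 to deductible, leaving €3,176; 20% of €3,176 = €635.20. Member pays €2,585.20; OOP now €2,585.20. Insurer: €5,126 − €2,585.20 = €2,540.80.
Bill 2, €3,310: deductible met; 20% of €3,310 = €662. Cost to member: €662. OOP to date €3,247.20. Insurer: €3,310 − €662 = €2,648.
Bill 3, €2,326: deductible met; 20% of €2,326 = €465.20. Cost to member: €465.20. OOP to date €3,712.40. Insurer: €2,326 − €465.20 = €1,860.80.
Bill 4, €5,168: 20% coinsurance on €5,168 = €1,033.60. Member pays €1,033.60; OOP now €4,746. Insurer: €5,168 − €1,033.60 = €4,134.40.
Bill 5, €7,432: 20% coinsurance on €7,432 = €1,486.40. That would push OOP to €6,232.40, over the €5,450 cap, so member pays €5,450 − €4,746 = €704. Plan pays €7,432 − €704 = €6,728.

€6,728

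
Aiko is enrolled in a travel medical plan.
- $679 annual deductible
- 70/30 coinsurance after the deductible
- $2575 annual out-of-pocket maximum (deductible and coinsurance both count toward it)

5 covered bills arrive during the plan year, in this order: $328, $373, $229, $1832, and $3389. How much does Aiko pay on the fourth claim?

$549.60

#1 ($328): entire amount goes to the deductible. Cost to traveler: $328. OOP to date $328.
#2 ($373): $351 finishes the deductible; $22 goes to coinsurance; traveler's 30% is $6.60. Traveler owes $357.60 (running OOP $685.60).
#3 ($229): deductible met; 30% of $229 = $68.70. Traveler owes $68.70 (running OOP $754.30).
#4 ($1832): deductible met; 30% of $1832 = $549.60. Traveler pays $549.60; OOP now $1303.90.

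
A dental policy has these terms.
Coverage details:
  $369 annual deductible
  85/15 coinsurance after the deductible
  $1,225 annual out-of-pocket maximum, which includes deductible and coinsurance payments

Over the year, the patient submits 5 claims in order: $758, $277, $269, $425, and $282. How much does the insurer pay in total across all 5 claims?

$1,395.70

#1 ($758): $369 to deductible, leaving $389; patient's 15% is $58.35. Cost to patient: $427.35. OOP to date $427.35. Insurer: $758 − $427.35 = $330.65.
#2 ($277): 15% coinsurance on $277 = $41.55. Cost to patient: $41.55. OOP to date $468.90. Insurer: $277 − $41.55 = $235.45.
#3 ($269): deductible met; 15% of $269 = $40.35. Patient pays $40.35; OOP now $509.25. Plan pays $269 − $40.35 = $228.65.
#4 ($425): deductible met; 15% of $425 = $63.75. Cost to patient: $63.75. OOP to date $573. Insurer: $425 − $63.75 = $361.25.
#5 ($282): deductible met; 15% of $282 = $42.30. Patient owes $42.30 (running OOP $615.30). Insurer: $282 − $42.30 = $239.70.
Insurer total = bills − patient's total = $2,011 − $615.30 = $1,395.70.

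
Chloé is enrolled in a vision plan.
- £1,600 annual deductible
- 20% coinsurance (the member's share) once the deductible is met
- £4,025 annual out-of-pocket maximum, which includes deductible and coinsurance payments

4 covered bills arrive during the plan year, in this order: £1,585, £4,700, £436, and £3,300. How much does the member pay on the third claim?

£87.20

Bill 1, £1,585: entire amount goes to the deductible. Member pays £1,585; OOP now £1,585.
Bill 2, £4,700: £15 to deductible, leaving £4,685; coinsurance £4,685 × 20% = £937. Member pays £952; OOP now £2,537.
Bill 3, £436: deductible already satisfied, so member's share is 20% × £436 = £87.20. Member pays £87.20; OOP now £2,624.20.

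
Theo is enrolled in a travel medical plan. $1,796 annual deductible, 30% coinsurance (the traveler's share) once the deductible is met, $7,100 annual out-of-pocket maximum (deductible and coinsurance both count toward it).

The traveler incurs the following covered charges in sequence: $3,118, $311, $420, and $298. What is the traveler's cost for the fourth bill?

Claim 1 — $3,118: $1,796 finishes the deductible; $1,322 goes to coinsurance; traveler's 30% is $396.60. Cost to traveler: $2,192.60. OOP to date $2,192.60.
Claim 2 — $311: deductible already satisfied, so traveler's share is 30% × $311 = $93.30. Traveler owes $93.30 (running OOP $2,285.90).
Claim 3 — $420: deductible already satisfied, so traveler's share is 30% × $420 = $126. Cost to traveler: $126. OOP to date $2,411.90.
Claim 4 — $298: deductible met; 30% of $298 = $89.40. Cost to traveler: $89.40. OOP to date $2,501.30.

$89.40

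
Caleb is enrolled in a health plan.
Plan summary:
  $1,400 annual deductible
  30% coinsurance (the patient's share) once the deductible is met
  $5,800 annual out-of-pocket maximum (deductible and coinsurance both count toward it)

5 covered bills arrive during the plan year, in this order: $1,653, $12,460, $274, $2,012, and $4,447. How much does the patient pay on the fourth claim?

#1 ($1,653): $1,400 finishes the deductible; $253 goes to coinsurance; coinsurance $253 × 30% = $75.90. Cost to patient: $1,475.90. OOP to date $1,475.90.
#2 ($12,460): 30% coinsurance on $12,460 = $3,738. Patient owes $3,738 (running OOP $5,213.90).
#3 ($274): deductible met; 30% of $274 = $82.20. Patient pays $82.20; OOP now $5,296.10.
#4 ($2,012): deductible met; 30% of $2,012 = $603.60. That would push OOP to $5,899.70, over the $5,800 cap, so patient pays $5,800 − $5,296.10 = $503.90.

$503.90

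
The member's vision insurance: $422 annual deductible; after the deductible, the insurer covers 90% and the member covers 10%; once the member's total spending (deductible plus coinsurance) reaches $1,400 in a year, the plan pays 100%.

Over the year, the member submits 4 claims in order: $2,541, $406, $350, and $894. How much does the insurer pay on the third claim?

Bill 1, $2,541: deductible takes $422, $2,119 remains; member's 10% is $211.90. Member pays $633.90; OOP now $633.90. Insurer: $2,541 − $633.90 = $1,907.10.
Bill 2, $406: deductible already satisfied, so member's share is 10% × $406 = $40.60. Member owes $40.60 (running OOP $674.50). Plan pays $406 − $40.60 = $365.40.
Bill 3, $350: 10% coinsurance on $350 = $35. Member owes $35 (running OOP $709.50). Plan pays $350 − $35 = $315.

$315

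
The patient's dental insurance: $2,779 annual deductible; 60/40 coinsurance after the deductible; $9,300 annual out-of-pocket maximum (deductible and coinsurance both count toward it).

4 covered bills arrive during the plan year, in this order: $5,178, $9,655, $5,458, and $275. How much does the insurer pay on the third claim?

$3,758.60

Bill 1, $5,178: deductible takes $2,779, $2,399 remains; 40% of $2,399 = $959.60. Patient pays $3,738.60; OOP now $3,738.60. Plan pays $5,178 − $3,738.60 = $1,439.40.
Bill 2, $9,655: deductible already satisfied, so patient's share is 40% × $9,655 = $3,862. Patient owes $3,862 (running OOP $7,600.60). Insurer: $9,655 − $3,862 = $5,793.
Bill 3, $5,458: deductible already satisfied, so patient's share is 40% × $5,458 = $2,183.20. That would push OOP to $9,783.80, over the $9,300 cap, so patient pays $9,300 − $7,600.60 = $1,699.40. Plan pays $5,458 − $1,699.40 = $3,758.60.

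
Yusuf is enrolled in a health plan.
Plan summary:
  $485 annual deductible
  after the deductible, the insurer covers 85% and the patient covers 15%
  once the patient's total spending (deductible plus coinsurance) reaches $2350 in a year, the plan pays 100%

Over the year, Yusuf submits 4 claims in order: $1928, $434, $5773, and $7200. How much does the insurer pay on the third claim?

$4907.05

Bill 1, $1928: $485 to deductible, leaving $1443; 15% of $1443 = $216.45. Patient pays $701.45; OOP now $701.45. Insurer: $1928 − $701.45 = $1226.55.
Bill 2, $434: deductible already satisfied, so patient's share is 15% × $434 = $65.10. Patient pays $65.10; OOP now $766.55. Insurer: $434 − $65.10 = $368.90.
Bill 3, $5773: deductible already satisfied, so patient's share is 15% × $5773 = $865.95. Cost to patient: $865.95. OOP to date $1632.50. Plan pays $5773 − $865.95 = $4907.05.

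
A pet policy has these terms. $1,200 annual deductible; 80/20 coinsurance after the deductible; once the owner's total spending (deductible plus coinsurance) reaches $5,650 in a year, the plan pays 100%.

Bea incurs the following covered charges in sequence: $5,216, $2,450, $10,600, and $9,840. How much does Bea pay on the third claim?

$2,120

Claim 1 — $5,216: $1,200 to deductible, leaving $4,016; 20% of $4,016 = $803.20. Owner pays $2,003.20; OOP now $2,003.20.
Claim 2 — $2,450: 20% coinsurance on $2,450 = $490. Owner pays $490; OOP now $2,493.20.
Claim 3 — $10,600: deductible already satisfied, so owner's share is 20% × $10,600 = $2,120. Owner owes $2,120 (running OOP $4,613.20).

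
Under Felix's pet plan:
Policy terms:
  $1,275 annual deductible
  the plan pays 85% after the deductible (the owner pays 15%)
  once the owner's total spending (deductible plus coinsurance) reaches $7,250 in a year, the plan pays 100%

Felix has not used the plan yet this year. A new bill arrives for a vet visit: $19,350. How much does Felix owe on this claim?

$3,986.25

Deductible not yet touched, so the first $1,275 of the bill goes to the deductible.
After the $1,275 deductible portion, $19,350 − $1,275 = $18,075 is subject to coinsurance.
15% of $18,075 = $2,711.25 falls to the owner.
So the owner owes $1,275 + $2,711.25 = $3,986.25 before any cap.
Total out-of-pocket so far would be $0 + $3,986.25 = $3,986.25, below the $7,250 cap — no reduction.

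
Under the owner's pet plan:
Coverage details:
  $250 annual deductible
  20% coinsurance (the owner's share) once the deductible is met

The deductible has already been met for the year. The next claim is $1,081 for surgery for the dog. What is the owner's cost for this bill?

$216.20

With the deductible met, the entire $1,081 is subject to coinsurance.
Coinsurance: $1,081 × 20% = $216.20.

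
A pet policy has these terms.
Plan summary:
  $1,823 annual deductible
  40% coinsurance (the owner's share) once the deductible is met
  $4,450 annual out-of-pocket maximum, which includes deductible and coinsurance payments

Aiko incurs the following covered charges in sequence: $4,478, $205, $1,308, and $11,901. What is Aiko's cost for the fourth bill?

$959.80

#1 ($4,478): $1,823 to deductible, leaving $2,655; coinsurance $2,655 × 40% = $1,062. Owner pays $2,885; OOP now $2,885.
#2 ($205): 40% coinsurance on $205 = $82. Owner pays $82; OOP now $2,967.
#3 ($1,308): deductible met; 40% of $1,308 = $523.20. Owner owes $523.20 (running OOP $3,490.20).
#4 ($11,901): 40% coinsurance on $11,901 = $4,760.40. Adding that to $3,490.20 gives $8,250.60, past the $4,450 cap; owner pays only $4,450 − $3,490.20 = $959.80.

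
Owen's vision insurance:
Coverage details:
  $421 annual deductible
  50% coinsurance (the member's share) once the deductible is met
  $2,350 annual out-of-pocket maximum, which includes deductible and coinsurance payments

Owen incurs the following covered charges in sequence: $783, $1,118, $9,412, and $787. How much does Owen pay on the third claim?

Claim 1 ($783): $421 finishes the deductible; $362 goes to coinsurance; member's 50% is $181. Cost to member: $602. OOP to date $602.
Claim 2 ($1,118): deductible already satisfied, so member's share is 50% × $1,118 = $559. Member pays $559; OOP now $1,161.
Claim 3 ($9,412): deductible already satisfied, so member's share is 50% × $9,412 = $4,706. OOP would hit $5,867 > $2,350, so the cap limits the member to $2,350 − $1,161 = $1,189.

$1,189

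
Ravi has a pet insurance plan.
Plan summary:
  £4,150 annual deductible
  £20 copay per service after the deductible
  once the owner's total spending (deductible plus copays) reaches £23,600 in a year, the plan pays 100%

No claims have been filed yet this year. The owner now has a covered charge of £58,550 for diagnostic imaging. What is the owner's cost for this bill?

Nothing has been paid toward the £4,150 deductible, so the first £4,150 of this charge is applied there.
After the £4,150 deductible portion, £58,550 − £4,150 = £54,400 is subject to the copay.
Copay on this service: £20.
Owner responsibility before any cap: £4,150 + £20 = £4,170.
Cumulative spending £0 + £4,170 = £4,170 stays under the £23,600 maximum.

£4,170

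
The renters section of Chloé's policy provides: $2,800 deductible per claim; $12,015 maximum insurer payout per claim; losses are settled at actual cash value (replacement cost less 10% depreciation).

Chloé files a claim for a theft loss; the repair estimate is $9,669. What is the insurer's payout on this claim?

$5,902.10

Depreciate 10%: the covered value is $9,669 × 0.9 = $8,702.10.
After the deductible, $8,702.10 − $2,800 = $5,902.10 remains.
$5,902.10 ≤ $12,015, so the limit doesn't bind; insurer pays $5,902.10.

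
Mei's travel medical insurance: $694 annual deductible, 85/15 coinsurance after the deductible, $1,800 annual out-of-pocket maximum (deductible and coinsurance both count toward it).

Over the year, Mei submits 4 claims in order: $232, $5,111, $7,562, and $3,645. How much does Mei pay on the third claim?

Bill 1, $232: all of it applies to the deductible. Traveler owes $232 (running OOP $232).
Bill 2, $5,111: $462 finishes the deductible; $4,649 goes to coinsurance; 15% of $4,649 = $697.35. Traveler owes $1,159.35 (running OOP $1,391.35).
Bill 3, $7,562: deductible already satisfied, so traveler's share is 15% × $7,562 = $1,134.30. Adding that to $1,391.35 gives $2,525.65, past the $1,800 cap; traveler pays only $1,800 − $1,391.35 = $408.65.

$408.65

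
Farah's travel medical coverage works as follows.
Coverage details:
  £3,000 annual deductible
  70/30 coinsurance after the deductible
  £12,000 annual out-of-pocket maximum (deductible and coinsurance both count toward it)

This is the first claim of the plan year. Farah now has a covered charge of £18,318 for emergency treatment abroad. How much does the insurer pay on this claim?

£10,722.60

Nothing has been paid toward the £3,000 deductible, so the first £3,000 of this charge is applied there.
The remaining £15,318 (= £18,318 − £3,000) moves to coinsurance.
30% of £15,318 = £4,595.40 falls to the traveler.
That puts the traveler's cost at £3,000 + £4,595.40 = £7,595.40 before any cap.
Year-to-date out-of-pocket becomes £0 + £7,595.40 = £7,595.40, still under the £12,000 maximum, so no cap applies.
The plan picks up £18,318 − £7,595.40 = £10,722.60.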